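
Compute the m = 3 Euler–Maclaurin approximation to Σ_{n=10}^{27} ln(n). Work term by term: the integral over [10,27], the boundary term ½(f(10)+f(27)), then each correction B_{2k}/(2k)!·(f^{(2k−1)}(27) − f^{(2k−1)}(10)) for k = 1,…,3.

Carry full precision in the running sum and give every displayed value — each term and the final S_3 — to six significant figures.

The integral term ∫_10^27 ln(x) dx = 48.9617.
Boundary: ½(f(10) + f(27)) = ½(2.30259 + 3.29584) = 2.79921.
Integral + boundary = 51.7610.
Order-1 term: 1/12 · (0.0370370 − 0.100000) = -0.00524691.
After k=1: 51.7557.
Order-2 term: −1/720 · (0.000101611 − 0.00200000) = 2.63665e-06.
After k=2: 51.7557.
Order-3 term: 1/30240 · (1.67260e-06 − 0.000240000) = -7.88120e-09.

S_3 ≈ 51.7557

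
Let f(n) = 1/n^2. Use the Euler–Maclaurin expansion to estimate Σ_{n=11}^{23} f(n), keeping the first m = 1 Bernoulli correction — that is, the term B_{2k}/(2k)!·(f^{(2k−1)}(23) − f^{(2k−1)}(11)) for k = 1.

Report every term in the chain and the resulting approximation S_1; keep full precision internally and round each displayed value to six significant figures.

Integral: ∫_11^23 1/x^2 dx = 0.0474308.
½[f(11) + f(23)] = ½[0.00826446 + 0.00189036] = 0.00507741.
So far: 0.0525082.
k=1: B_{2}/(2)! × [f^{(1)}(23) − f^{(1)}(11)] = 1/12 × (-0.000164379 − (-0.00150263)) = 0.000111521.

S_1 ≈ 0.0526198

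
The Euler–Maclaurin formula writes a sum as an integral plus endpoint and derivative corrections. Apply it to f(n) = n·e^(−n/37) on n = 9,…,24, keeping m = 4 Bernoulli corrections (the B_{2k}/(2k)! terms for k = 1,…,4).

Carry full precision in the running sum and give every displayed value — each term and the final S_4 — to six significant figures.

∫_9^24 x·e^(−x/37) dx evaluates to 154.655.
Endpoint term: (f(9) + f(24))/2 = (7.05673 + 12.5460)/2 = 9.80138.
So far: 164.456.
Order-1 term: 1/12 · (0.183670 − 0.593358) = -0.0341407.
After k=1: 164.422.
Order-2 term: −1/720 · (0.000897862 − 0.00157890) = 9.45892e-07.
After k=2: 164.422.
Order-3 term: 1/30240 · (1.21370e-06 − 1.99005e-06) = -2.56730e-11.
After k=3: 164.422.
Order-4 term: −1/1209600 · (1.29405e-09 − 2.06485e-09) = 6.37236e-16.

S_4 ≈ 164.422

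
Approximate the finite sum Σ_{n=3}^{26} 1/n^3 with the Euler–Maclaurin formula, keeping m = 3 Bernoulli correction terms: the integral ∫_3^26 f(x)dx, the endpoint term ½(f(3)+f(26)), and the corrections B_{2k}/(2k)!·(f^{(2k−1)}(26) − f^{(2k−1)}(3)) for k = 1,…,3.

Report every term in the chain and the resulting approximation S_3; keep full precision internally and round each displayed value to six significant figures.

The integral term ∫_3^26 1/x^3 dx = 0.0548159.
Boundary: ½(f(3) + f(26)) = ½(0.0370370 + 5.68958e-05) = 0.0185470.
Running total after boundary: 0.0733629.
Order-1 term: 1/12 · (-6.56490e-06 − (-0.0370370)) = 0.00308587.
Partial sum through k=1: 0.0764487.
Order-2 term: −1/720 · (-1.94228e-07 − (-0.0823045)) = -0.000114312.
Partial sum through k=2: 0.0763344.
Order-3 term: 1/30240 · (-1.20674e-08 − (-0.384088)) = 1.27013e-05.

S_3 ≈ 0.0763471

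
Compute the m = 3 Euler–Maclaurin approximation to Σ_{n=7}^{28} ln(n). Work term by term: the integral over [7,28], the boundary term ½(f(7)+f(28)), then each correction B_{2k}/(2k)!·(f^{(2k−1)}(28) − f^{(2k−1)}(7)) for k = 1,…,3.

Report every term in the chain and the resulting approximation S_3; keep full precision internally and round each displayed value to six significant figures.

The integral term ∫_7^28 ln(x) dx = 58.6804.
Endpoint term: (f(7) + f(28))/2 = (1.94591 + 3.33220)/2 = 2.63906.
Running total after boundary: 61.3194.
k=1: B_{2}/(2)! × [f^{(1)}(28) − f^{(1)}(7)] = 1/12 × (0.0357143 − 0.142857) = -0.00892857.
After k=1: 61.3105.
k=2: B_{4}/(4)! × [f^{(3)}(28) − f^{(3)}(7)] = −1/720 × (9.11079e-05 − 0.00583090) = 7.97194e-06.
After k=2: 61.3105.
k=3: B_{6}/(6)! × [f^{(5)}(28) − f^{(5)}(7)] = 1/30240 × (1.39451e-06 − 0.00142798) = -4.71753e-08.

S_3 ≈ 61.3105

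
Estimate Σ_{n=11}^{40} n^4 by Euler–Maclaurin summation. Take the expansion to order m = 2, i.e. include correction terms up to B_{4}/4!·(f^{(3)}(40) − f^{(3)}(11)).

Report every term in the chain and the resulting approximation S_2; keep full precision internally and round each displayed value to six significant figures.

The integral term ∫_11^40 x^4 dx = 2.04478e+07.
Endpoint term: (f(11) + f(40))/2 = (14641.0 + 2.56000e+06)/2 = 1.28732e+06.
So far: 2.17351e+07.
Order-1 term: 1/12 · (256000 − 5324.00) = 20889.7.
After k=1: 2.17560e+07.
Order-2 term: −1/720 · (960.000 − 264.000) = -0.966667.

S_2 ≈ 2.17560e+07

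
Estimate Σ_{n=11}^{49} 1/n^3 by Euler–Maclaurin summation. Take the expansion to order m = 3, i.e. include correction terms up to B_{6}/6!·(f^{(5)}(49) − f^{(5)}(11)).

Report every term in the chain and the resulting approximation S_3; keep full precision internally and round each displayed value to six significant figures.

S_3 ≈ 0.00432088

The integral term ∫_11^49 1/x^3 dx = 0.00392398.
Endpoint term: (f(11) + f(49))/2 = (0.000751315 + 8.49986e-06)/2 = 0.000379907.
So far: 0.00430389.
Correction k=1: B_{2}/2! · (f^{(1)}(49) − f^{(1)}(11)) = 1/12 · (-5.20400e-07 − (-0.000204904)) = 1.70320e-05.
After k=1: 0.00432092.
Correction k=2: B_{4}/4! · (f^{(3)}(49) − f^{(3)}(11)) = −1/720 · (-4.33486e-09 − (-3.38684e-05)) = -4.70335e-08.
After k=2: 0.00432088.
Correction k=3: B_{6}/6! · (f^{(5)}(49) − f^{(5)}(11)) = 1/30240 · (-7.58284e-11 − (-1.17560e-05)) = 3.88754e-10.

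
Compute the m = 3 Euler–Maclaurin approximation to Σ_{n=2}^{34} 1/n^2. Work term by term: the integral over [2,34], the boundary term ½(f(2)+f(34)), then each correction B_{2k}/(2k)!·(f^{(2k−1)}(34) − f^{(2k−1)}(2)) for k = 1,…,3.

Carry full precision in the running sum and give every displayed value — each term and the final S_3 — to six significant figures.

S_3 ≈ 0.615994

∫_2^34 1/x^2 dx evaluates to 0.470588.
½[f(2) + f(34)] = ½[0.250000 + 0.000865052] = 0.125433.
Running total after boundary: 0.596021.
Order-1 term: 1/12 · (-5.08854e-05 − (-0.250000)) = 0.0208291.
Running total after k=1: 0.616850.
Order-2 term: −1/720 · (-5.28222e-07 − (-0.750000)) = -0.00104167.
Running total after k=2: 0.615808.
Order-3 term: 1/30240 · (-1.37082e-08 − (-5.62500)) = 0.000186012.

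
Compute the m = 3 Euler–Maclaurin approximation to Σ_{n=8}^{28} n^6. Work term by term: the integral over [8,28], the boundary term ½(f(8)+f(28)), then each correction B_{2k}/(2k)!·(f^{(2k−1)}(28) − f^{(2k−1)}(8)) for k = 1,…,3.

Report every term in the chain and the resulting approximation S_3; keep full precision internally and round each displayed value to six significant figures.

S_3 ≈ 2.17692e+09

The integral term ∫_8^28 x^6 dx = 1.92726e+09.
Endpoint term: (f(8) + f(28))/2 = (262144 + 4.81890e+08)/2 = 2.41076e+08.
So far: 2.16834e+09.
Correction k=1: B_{2}/2! · (f^{(1)}(28) − f^{(1)}(8)) = 1/12 · (1.03262e+08 − 196608) = 8.58880e+06.
Partial sum through k=1: 2.17693e+09.
Correction k=2: B_{4}/4! · (f^{(3)}(28) − f^{(3)}(8)) = −1/720 · (2.63424e+06 − 61440.0) = -3573.33.
Partial sum through k=2: 2.17692e+09.
Correction k=3: B_{6}/6! · (f^{(5)}(28) − f^{(5)}(8)) = 1/30240 · (20160.0 − 5760.00) = 0.476190.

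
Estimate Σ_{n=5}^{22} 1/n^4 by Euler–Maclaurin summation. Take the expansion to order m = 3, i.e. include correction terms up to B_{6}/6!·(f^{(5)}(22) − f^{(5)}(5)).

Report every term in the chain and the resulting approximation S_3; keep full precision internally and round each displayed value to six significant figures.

∫_5^22 1/x^4 dx evaluates to 0.00263536.
Endpoint term: (f(5) + f(22))/2 = (0.00160000 + 4.26883e-06)/2 = 0.000802134.
So far: 0.00343750.
Order-1 term: 1/12 · (-7.76152e-07 − (-0.00128000)) = 0.000106602.
Running total after k=1: 0.00354410.
Order-2 term: −1/720 · (-4.81086e-08 − (-0.00153600)) = -2.13327e-06.
Running total after k=2: 0.00354197.
Order-3 term: 1/30240 · (-5.56628e-09 − (-0.00344064)) = 1.13778e-07.

S_3 ≈ 0.00354208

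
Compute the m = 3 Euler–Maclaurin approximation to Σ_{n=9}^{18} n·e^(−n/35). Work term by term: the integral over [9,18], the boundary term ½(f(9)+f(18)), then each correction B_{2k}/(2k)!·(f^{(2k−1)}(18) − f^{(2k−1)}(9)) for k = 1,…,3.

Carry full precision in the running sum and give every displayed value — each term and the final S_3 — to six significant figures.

S_3 ≈ 90.4987

Integral: ∫_9^18 x·e^(−x/35) dx = 81.6613.
Endpoint term: (f(9) + f(18))/2 = (6.95932 + 10.7627)/2 = 8.86101.
Running total after boundary: 90.5224.
Correction k=1: B_{2}/2! · (f^{(1)}(18) − f^{(1)}(9)) = 1/12 · (0.290422 − 0.574420) = -0.0236665.
After k=1: 90.4987.
Correction k=2: B_{4}/4! · (f^{(3)}(18) − f^{(3)}(9)) = −1/720 · (0.00121329 − 0.00173138) = 7.19567e-07.
After k=2: 90.4987.
Correction k=3: B_{6}/6! · (f^{(5)}(18) − f^{(5)}(9)) = 1/30240 · (1.78734e-06 − 2.44395e-06) = -2.17132e-11.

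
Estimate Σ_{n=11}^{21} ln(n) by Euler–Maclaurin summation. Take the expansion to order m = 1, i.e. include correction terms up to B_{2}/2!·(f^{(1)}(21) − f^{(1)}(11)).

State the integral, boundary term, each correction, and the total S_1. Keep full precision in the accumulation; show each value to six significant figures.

S_1 ≈ 30.2757

∫_11^21 ln(x) dx evaluates to 27.5581.
Endpoint term: (f(11) + f(21))/2 = (2.39790 + 3.04452)/2 = 2.72121.
So far: 30.2793.
Correction k=1: B_{2}/2! · (f^{(1)}(21) − f^{(1)}(11)) = 1/12 · (0.0476190 − 0.0909091) = -0.00360750.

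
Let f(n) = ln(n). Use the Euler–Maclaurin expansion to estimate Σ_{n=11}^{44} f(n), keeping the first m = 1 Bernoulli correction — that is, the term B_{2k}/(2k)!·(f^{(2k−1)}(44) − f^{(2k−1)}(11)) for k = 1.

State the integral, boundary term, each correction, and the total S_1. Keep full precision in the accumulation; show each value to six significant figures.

S_1 ≈ 110.213

The integral term ∫_11^44 ln(x) dx = 107.127.
½[f(11) + f(44)] = ½[2.39790 + 3.78419] = 3.09104.
Running total after boundary: 110.219.
k=1: B_{2}/(2)! × [f^{(1)}(44) − f^{(1)}(11)] = 1/12 × (0.0227273 − 0.0909091) = -0.00568182.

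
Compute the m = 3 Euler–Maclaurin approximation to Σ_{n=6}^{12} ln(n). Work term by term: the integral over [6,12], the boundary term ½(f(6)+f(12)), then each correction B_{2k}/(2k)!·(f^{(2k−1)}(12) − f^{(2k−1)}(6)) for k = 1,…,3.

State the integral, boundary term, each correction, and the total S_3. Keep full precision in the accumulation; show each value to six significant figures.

S_3 ≈ 15.1997

The integral term ∫_6^12 ln(x) dx = 13.0683.
Boundary: ½(f(6) + f(12)) = ½(1.79176 + 2.48491) = 2.13833.
Integral + boundary = 15.2067.
Order-1 term: 1/12 · (0.0833333 − 0.166667) = -0.00694444.
Running total after k=1: 15.1997.
Order-2 term: −1/720 · (0.00115741 − 0.00925926) = 1.12526e-05.
Running total after k=2: 15.1997.
Order-3 term: 1/30240 · (9.64506e-05 − 0.00308642) = -9.88746e-08.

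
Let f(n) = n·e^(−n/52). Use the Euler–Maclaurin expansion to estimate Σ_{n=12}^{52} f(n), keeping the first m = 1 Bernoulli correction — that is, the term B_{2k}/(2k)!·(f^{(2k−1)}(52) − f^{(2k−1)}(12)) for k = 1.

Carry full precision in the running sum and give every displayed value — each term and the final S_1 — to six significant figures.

∫_12^52 x·e^(−x/52) dx evaluates to 652.683.
Endpoint term: (f(12) + f(52))/2 = (9.52707 + 19.1297)/2 = 14.3284.
So far: 667.011.
k=1: B_{2}/(2)! × [f^{(1)}(52) − f^{(1)}(12)] = 1/12 × (0.00000 − 0.610710) = -0.0508925.

S_1 ≈ 666.960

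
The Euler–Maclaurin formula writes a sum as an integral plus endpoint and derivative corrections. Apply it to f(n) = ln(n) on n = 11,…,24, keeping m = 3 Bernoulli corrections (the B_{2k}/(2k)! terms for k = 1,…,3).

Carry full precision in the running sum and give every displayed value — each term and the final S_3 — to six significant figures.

S_3 ≈ 39.6803

Integral: ∫_11^24 ln(x) dx = 36.8964.
Boundary: ½(f(11) + f(24)) = ½(2.39790 + 3.17805) = 2.78797.
Integral + boundary = 39.6844.
Correction k=1: B_{2}/2! · (f^{(1)}(24) − f^{(1)}(11)) = 1/12 · (0.0416667 − 0.0909091) = -0.00410354.
After k=1: 39.6803.
Correction k=2: B_{4}/4! · (f^{(3)}(24) − f^{(3)}(11)) = −1/720 · (0.000144676 − 0.00150263) = 1.88605e-06.
After k=2: 39.6803.
Correction k=3: B_{6}/6! · (f^{(5)}(24) − f^{(5)}(11)) = 1/30240 · (3.01408e-06 − 0.000149021) = -4.82827e-09.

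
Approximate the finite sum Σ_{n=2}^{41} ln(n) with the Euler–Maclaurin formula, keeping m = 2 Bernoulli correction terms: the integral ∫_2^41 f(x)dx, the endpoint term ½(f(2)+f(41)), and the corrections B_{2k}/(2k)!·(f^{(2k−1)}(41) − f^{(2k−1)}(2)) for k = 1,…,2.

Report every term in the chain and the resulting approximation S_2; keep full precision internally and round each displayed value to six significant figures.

∫_2^41 ln(x) dx evaluates to 111.870.
Boundary: ½(f(2) + f(41)) = ½(0.693147 + 3.71357) = 2.20336.
Integral + boundary = 114.074.
Correction k=1: B_{2}/2! · (f^{(1)}(41) − f^{(1)}(2)) = 1/12 · (0.0243902 − 0.500000) = -0.0396341.
Running total after k=1: 114.034.
Correction k=2: B_{4}/4! · (f^{(3)}(41) − f^{(3)}(2)) = −1/720 · (2.90187e-05 − 0.250000) = 0.000347182.

S_2 ≈ 114.034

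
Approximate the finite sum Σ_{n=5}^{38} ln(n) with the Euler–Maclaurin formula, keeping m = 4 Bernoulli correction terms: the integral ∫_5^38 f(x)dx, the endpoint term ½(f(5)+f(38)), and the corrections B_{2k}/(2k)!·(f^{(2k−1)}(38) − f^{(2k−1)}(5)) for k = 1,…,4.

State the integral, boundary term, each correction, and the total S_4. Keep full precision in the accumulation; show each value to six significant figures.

Integral: ∫_5^38 ln(x) dx = 97.1811.
Boundary: ½(f(5) + f(38)) = ½(1.60944 + 3.63759) = 2.62351.
So far: 99.8046.
Correction k=1: B_{2}/2! · (f^{(1)}(38) − f^{(1)}(5)) = 1/12 · (0.0263158 − 0.200000) = -0.0144737.
Partial sum through k=1: 99.7901.
Correction k=2: B_{4}/4! · (f^{(3)}(38) − f^{(3)}(5)) = −1/720 · (3.64485e-05 − 0.0160000) = 2.21716e-05.
Partial sum through k=2: 99.7901.
Correction k=3: B_{6}/6! · (f^{(5)}(38) − f^{(5)}(5)) = 1/30240 · (3.02896e-07 − 0.00768000) = -2.53958e-07.
Partial sum through k=3: 99.7901.
Correction k=4: B_{8}/8! · (f^{(7)}(38) − f^{(7)}(5)) = −1/1209600 · (6.29285e-09 − 0.00921600) = 7.61904e-09.

S_4 ≈ 99.7901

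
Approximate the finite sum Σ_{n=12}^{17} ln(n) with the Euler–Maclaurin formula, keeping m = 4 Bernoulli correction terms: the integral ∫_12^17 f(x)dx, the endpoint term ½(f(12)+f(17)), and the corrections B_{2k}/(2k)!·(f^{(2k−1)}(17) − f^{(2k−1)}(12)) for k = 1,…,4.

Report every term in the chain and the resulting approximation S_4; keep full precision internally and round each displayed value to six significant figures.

S_4 ≈ 16.0028

Integral: ∫_12^17 ln(x) dx = 13.3457.
Boundary: ½(f(12) + f(17)) = ½(2.48491 + 2.83321) = 2.65906.
So far: 16.0048.
k=1: B_{2}/(2)! × [f^{(1)}(17) − f^{(1)}(12)] = 1/12 × (0.0588235 − 0.0833333) = -0.00204248.
Partial sum through k=1: 16.0028.
k=2: B_{4}/(4)! × [f^{(3)}(17) − f^{(3)}(12)] = −1/720 × (0.000407083 − 0.00115741) = 1.04212e-06.
Partial sum through k=2: 16.0028.
k=3: B_{6}/(6)! × [f^{(5)}(17) − f^{(5)}(12)] = 1/30240 × (1.69031e-05 − 9.64506e-05) = -2.63054e-09.
Partial sum through k=3: 16.0028.
k=4: B_{8}/(8)! × [f^{(7)}(17) − f^{(7)}(12)] = −1/1209600 × (1.75465e-06 − 2.00939e-05) = 1.51614e-11.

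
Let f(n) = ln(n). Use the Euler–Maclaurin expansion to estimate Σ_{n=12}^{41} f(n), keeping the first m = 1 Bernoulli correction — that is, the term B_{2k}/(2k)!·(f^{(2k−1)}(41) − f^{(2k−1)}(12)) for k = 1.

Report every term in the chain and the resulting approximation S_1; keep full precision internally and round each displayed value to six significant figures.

S_1 ≈ 96.5319

Integral: ∫_12^41 ln(x) dx = 93.4376.
Boundary: ½(f(12) + f(41)) = ½(2.48491 + 3.71357) = 3.09924.
Running total after boundary: 96.5368.
k=1: B_{2}/(2)! × [f^{(1)}(41) − f^{(1)}(12)] = 1/12 × (0.0243902 − 0.0833333) = -0.00491192.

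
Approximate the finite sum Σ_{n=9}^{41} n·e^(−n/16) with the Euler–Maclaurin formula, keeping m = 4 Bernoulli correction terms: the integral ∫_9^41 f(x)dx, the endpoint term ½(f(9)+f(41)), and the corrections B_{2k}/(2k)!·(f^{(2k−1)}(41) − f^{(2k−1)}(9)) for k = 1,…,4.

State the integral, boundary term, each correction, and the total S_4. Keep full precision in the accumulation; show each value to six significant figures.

Integral: ∫_9^41 x·e^(−x/16) dx = 157.587.
Endpoint term: (f(9) + f(41))/2 = (5.12805 + 3.16158)/2 = 4.14481.
Running total after boundary: 161.732.
Order-1 term: 1/12 · (-0.120487 − 0.249280) = -0.0308139.
Partial sum through k=1: 161.701.
Order-2 term: −1/720 · (0.000131783 − 0.00542518) = 7.35194e-06.
Partial sum through k=2: 161.701.
Order-3 term: 1/30240 · (2.86804e-06 − 3.85805e-05) = -1.18097e-09.
Partial sum through k=3: 161.701.
Order-4 term: −1/1209600 · (2.03957e-08 − 2.18628e-07) = 1.63883e-13.

S_4 ≈ 161.701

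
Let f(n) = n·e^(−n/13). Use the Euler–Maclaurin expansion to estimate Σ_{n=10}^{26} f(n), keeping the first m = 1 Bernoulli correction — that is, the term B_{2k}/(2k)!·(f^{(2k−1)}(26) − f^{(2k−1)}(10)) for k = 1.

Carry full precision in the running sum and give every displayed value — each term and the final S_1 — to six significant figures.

The integral term ∫_10^26 x·e^(−x/13) dx = 69.9325.
½[f(10) + f(26)] = ½[4.63369 + 3.51872] = 4.07621.
Integral + boundary = 74.0087.
Order-1 term: 1/12 · (-0.135335 − 0.106931) = -0.0201889.

S_1 ≈ 73.9885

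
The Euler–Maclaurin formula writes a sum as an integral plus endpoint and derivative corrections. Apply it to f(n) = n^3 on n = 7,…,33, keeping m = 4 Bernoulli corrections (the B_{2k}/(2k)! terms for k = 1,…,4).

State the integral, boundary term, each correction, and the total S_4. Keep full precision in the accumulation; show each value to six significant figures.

S_4 ≈ 314280

Integral: ∫_7^33 x^3 dx = 295880.
Endpoint term: (f(7) + f(33))/2 = (343.000 + 35937.0)/2 = 18140.0.
So far: 314020.
Correction k=1: B_{2}/2! · (f^{(1)}(33) − f^{(1)}(7)) = 1/12 · (3267.00 − 147.000) = 260.000.
Running total after k=1: 314280.
Correction k=2: B_{4}/4! · (f^{(3)}(33) − f^{(3)}(7)) = −1/720 · (6.00000 − 6.00000) = 0.00000.
Running total after k=2: 314280.
Correction k=3: B_{6}/6! · (f^{(5)}(33) − f^{(5)}(7)) = 1/30240 · (0.00000 − 0.00000) = 0.00000.
Running total after k=3: 314280.
Correction k=4: B_{8}/8! · (f^{(7)}(33) − f^{(7)}(7)) = −1/1209600 · (0.00000 − 0.00000) = 0.00000.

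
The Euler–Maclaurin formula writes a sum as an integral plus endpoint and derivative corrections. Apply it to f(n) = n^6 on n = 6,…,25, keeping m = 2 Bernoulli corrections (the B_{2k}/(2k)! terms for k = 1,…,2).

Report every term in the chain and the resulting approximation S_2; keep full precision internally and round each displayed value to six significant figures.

S_2 ≈ 9.98861e+08

Integral: ∫_6^25 x^6 dx = 8.71891e+08.
Endpoint term: (f(6) + f(25))/2 = (46656.0 + 2.44141e+08)/2 = 1.22094e+08.
Integral + boundary = 9.93984e+08.
Order-1 term: 1/12 · (5.85938e+07 − 46656.0) = 4.87892e+06.
Running total after k=1: 9.98863e+08.
Order-2 term: −1/720 · (1.87500e+06 − 25920.0) = -2568.17.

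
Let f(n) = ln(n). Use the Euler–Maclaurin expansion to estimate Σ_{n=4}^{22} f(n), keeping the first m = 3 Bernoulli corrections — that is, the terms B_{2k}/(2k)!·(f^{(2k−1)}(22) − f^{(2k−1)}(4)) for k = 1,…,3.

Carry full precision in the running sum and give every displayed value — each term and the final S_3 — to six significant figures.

Integral: ∫_4^22 ln(x) dx = 44.4578.
Endpoint term: (f(4) + f(22))/2 = (1.38629 + 3.09104)/2 = 2.23867.
So far: 46.6964.
Order-1 term: 1/12 · (0.0454545 − 0.250000) = -0.0170455.
After k=1: 46.6794.
Order-2 term: −1/720 · (0.000187829 − 0.0312500) = 4.31419e-05.
After k=2: 46.6794.
Order-3 term: 1/30240 · (4.65691e-06 − 0.0234375) = -7.74896e-07.

S_3 ≈ 46.6794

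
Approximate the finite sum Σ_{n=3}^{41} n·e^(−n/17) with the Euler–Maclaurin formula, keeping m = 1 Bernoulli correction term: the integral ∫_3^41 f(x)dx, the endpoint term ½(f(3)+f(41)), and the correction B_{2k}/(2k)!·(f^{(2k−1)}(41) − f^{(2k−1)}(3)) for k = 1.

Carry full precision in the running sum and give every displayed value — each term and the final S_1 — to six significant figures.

S_1 ≈ 199.621

Integral: ∫_3^41 x·e^(−x/17) dx = 196.594.
½[f(3) + f(41)] = ½[2.51467 + 3.67593] = 3.09530.
Integral + boundary = 199.690.
Correction k=1: B_{2}/2! · (f^{(1)}(41) − f^{(1)}(3)) = 1/12 · (-0.126574 − 0.690302) = -0.0680730.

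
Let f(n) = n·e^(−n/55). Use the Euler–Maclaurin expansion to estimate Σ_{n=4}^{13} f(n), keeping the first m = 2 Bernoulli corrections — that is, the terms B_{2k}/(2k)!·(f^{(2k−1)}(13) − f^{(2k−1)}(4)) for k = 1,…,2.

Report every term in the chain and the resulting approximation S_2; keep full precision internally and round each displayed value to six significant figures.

∫_4^13 x·e^(−x/55) dx evaluates to 64.6717.
Endpoint term: (f(4) + f(13))/2 = (3.71942 + 10.2634)/2 = 6.99142.
Integral + boundary = 71.6631.
Order-1 term: 1/12 · (0.602886 − 0.862229) = -0.0216119.
After k=1: 71.6415.
Order-2 term: −1/720 · (0.000721280 − 0.000899814) = 2.47963e-07.

S_2 ≈ 71.6415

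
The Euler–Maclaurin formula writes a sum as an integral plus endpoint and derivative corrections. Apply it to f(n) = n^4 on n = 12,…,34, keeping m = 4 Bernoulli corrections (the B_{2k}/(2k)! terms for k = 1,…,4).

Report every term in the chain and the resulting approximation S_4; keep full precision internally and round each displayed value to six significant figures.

The integral term ∫_12^34 x^4 dx = 9.03732e+06.
½[f(12) + f(34)] = ½[20736.0 + 1.33634e+06] = 678536.
Integral + boundary = 9.71585e+06.
Order-1 term: 1/12 · (157216 − 6912.00) = 12525.3.
After k=1: 9.72838e+06.
Order-2 term: −1/720 · (816.000 − 288.000) = -0.733333.
After k=2: 9.72838e+06.
Order-3 term: 1/30240 · (0.00000 − 0.00000) = 0.00000.
After k=3: 9.72838e+06.
Order-4 term: −1/1209600 · (0.00000 − 0.00000) = 0.00000.

S_4 ≈ 9.72838e+06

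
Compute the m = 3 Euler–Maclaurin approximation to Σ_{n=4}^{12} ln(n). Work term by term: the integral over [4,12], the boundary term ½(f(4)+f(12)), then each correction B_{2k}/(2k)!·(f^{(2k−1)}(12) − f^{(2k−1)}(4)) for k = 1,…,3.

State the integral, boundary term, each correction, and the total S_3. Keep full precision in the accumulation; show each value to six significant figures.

S_3 ≈ 18.1955

∫_4^12 ln(x) dx evaluates to 16.2737.
Endpoint term: (f(4) + f(12))/2 = (1.38629 + 2.48491)/2 = 1.93560.
Running total after boundary: 18.2093.
Order-1 term: 1/12 · (0.0833333 − 0.250000) = -0.0138889.
Partial sum through k=1: 18.1954.
Order-2 term: −1/720 · (0.00115741 − 0.0312500) = 4.17953e-05.
Partial sum through k=2: 18.1955.
Order-3 term: 1/30240 · (9.64506e-05 − 0.0234375) = -7.71860e-07.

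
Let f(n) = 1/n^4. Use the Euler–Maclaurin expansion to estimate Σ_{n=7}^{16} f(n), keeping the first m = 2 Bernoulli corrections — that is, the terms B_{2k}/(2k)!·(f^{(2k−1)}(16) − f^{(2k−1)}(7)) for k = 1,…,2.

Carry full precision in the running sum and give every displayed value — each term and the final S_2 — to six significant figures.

S_2 ≈ 0.00112563

The integral term ∫_7^16 1/x^4 dx = 0.000890437.
½[f(7) + f(16)] = ½[0.000416493 + 1.52588e-05] = 0.000215876.
Integral + boundary = 0.00110631.
k=1: B_{2}/(2)! × [f^{(1)}(16) − f^{(1)}(7)] = 1/12 × (-3.81470e-06 − (-0.000237996)) = 1.95151e-05.
Running total after k=1: 0.00112583.
k=2: B_{4}/(4)! × [f^{(3)}(16) − f^{(3)}(7)] = −1/720 × (-4.47035e-07 − (-0.000145712)) = -2.01757e-07.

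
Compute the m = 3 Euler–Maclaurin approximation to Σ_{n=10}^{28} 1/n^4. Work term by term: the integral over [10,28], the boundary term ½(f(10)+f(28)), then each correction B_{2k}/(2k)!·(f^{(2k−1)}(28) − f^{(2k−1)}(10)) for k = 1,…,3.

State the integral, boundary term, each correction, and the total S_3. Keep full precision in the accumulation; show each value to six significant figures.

The integral term ∫_10^28 1/x^4 dx = 0.000318149.
Endpoint term: (f(10) + f(28))/2 = (0.000100000 + 1.62693e-06)/2 = 5.08135e-05.
Integral + boundary = 0.000368962.
k=1: B_{2}/(2)! × [f^{(1)}(28) − f^{(1)}(10)] = 1/12 × (-2.32418e-07 − (-4.00000e-05)) = 3.31397e-06.
Partial sum through k=1: 0.000372276.
k=2: B_{4}/(4)! × [f^{(3)}(28) − f^{(3)}(10)] = −1/720 × (-8.89355e-09 − (-1.20000e-05)) = -1.66543e-08.
Partial sum through k=2: 0.000372259.
k=3: B_{6}/(6)! × [f^{(5)}(28) − f^{(5)}(10)] = 1/30240 × (-6.35253e-10 − (-6.72000e-06)) = 2.22201e-10.

S_3 ≈ 0.000372260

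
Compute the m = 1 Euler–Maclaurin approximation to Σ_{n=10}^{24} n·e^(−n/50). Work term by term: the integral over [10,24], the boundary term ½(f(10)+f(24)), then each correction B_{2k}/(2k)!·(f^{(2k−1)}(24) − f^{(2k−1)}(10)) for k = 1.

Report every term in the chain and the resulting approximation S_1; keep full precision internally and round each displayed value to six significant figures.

∫_10^24 x·e^(−x/50) dx evaluates to 166.694.
Endpoint term: (f(10) + f(24))/2 = (8.18731 + 14.8508)/2 = 11.5191.
Running total after boundary: 178.213.
k=1: B_{2}/(2)! × [f^{(1)}(24) − f^{(1)}(10)] = 1/12 × (0.321767 − 0.654985) = -0.0277681.

S_1 ≈ 178.185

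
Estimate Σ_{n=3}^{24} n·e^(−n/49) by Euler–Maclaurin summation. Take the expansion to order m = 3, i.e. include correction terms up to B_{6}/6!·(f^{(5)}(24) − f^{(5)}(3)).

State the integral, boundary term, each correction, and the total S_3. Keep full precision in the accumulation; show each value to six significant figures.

S_3 ≈ 213.584

The integral term ∫_3^24 x·e^(−x/49) dx = 204.868.
Endpoint term: (f(3) + f(24))/2 = (2.82184 + 14.7060)/2 = 8.76394.
So far: 213.632.
Order-1 term: 1/12 · (0.312628 − 0.883024) = -0.0475329.
Partial sum through k=1: 213.584.
Order-2 term: −1/720 · (0.000640621 − 0.00115129) = 7.09263e-07.
Partial sum through k=2: 213.584.
Order-3 term: 1/30240 · (4.79398e-07 − 8.05834e-07) = -1.07948e-11.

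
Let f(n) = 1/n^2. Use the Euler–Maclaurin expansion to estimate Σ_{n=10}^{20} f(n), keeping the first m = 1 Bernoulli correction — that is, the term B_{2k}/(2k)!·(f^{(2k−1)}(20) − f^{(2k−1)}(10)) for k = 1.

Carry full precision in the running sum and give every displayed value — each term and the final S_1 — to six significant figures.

S_1 ≈ 0.0563958

∫_10^20 1/x^2 dx evaluates to 0.0500000.
Endpoint term: (f(10) + f(20))/2 = (0.0100000 + 0.00250000)/2 = 0.00625000.
Running total after boundary: 0.0562500.
Order-1 term: 1/12 · (-0.000250000 − (-0.00200000)) = 0.000145833.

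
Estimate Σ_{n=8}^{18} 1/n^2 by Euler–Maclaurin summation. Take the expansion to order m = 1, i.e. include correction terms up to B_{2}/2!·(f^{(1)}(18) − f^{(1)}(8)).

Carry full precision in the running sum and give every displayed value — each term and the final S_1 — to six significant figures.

The integral term ∫_8^18 1/x^2 dx = 0.0694444.
Boundary: ½(f(8) + f(18)) = ½(0.0156250 + 0.00308642) = 0.00935571.
So far: 0.0788002.
Order-1 term: 1/12 · (-0.000342936 − (-0.00390625)) = 0.000296943.

S_1 ≈ 0.0790971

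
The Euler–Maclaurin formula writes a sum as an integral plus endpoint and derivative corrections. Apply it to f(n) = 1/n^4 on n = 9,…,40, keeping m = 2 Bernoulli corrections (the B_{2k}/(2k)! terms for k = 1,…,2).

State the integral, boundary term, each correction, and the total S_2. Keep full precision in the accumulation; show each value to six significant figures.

S_2 ≈ 0.000534049

∫_9^40 1/x^4 dx evaluates to 0.000452039.
Endpoint term: (f(9) + f(40))/2 = (0.000152416 + 3.90625e-07)/2 = 7.64032e-05.
Integral + boundary = 0.000528442.
k=1: B_{2}/(2)! × [f^{(1)}(40) − f^{(1)}(9)] = 1/12 × (-3.90625e-08 − (-6.77404e-05)) = 5.64177e-06.
After k=1: 0.000534084.
k=2: B_{4}/(4)! × [f^{(3)}(40) − f^{(3)}(9)] = −1/720 × (-7.32422e-10 − (-2.50890e-05)) = -3.48448e-08.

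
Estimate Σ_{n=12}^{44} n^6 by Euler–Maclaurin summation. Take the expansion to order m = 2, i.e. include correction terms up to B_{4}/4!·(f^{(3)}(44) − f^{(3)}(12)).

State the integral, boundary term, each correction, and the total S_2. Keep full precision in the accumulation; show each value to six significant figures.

Integral: ∫_12^44 x^6 dx = 4.56060e+10.
Boundary: ½(f(12) + f(44)) = ½(2.98598e+06 + 7.25631e+09) = 3.62965e+09.
Running total after boundary: 4.92356e+10.
Order-1 term: 1/12 · (9.89497e+08 − 1.49299e+06) = 8.23337e+07.
Running total after k=1: 4.93180e+10.
Order-2 term: −1/720 · (1.02221e+07 − 207360) = -13909.3.

S_2 ≈ 4.93180e+10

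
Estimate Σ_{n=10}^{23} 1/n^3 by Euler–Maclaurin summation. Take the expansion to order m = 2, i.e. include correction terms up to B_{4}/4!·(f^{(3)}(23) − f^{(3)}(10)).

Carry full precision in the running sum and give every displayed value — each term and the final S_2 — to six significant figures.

S_2 ≈ 0.00461994

∫_10^23 1/x^3 dx evaluates to 0.00405482.
Endpoint term: (f(10) + f(23))/2 = (0.00100000 + 8.21895e-05)/2 = 0.000541095.
Running total after boundary: 0.00459592.
Order-1 term: 1/12 · (-1.07204e-05 − (-0.000300000)) = 2.41066e-05.
After k=1: 0.00462002.
Order-2 term: −1/720 · (-4.05307e-07 − (-6.00000e-05)) = -8.27704e-08.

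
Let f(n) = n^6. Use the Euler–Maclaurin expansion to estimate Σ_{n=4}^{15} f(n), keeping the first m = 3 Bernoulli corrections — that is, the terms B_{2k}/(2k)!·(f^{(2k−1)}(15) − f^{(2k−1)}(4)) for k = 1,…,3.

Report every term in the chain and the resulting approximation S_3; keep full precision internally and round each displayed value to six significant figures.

Integral: ∫_4^15 x^6 dx = 2.44061e+07.
½[f(4) + f(15)] = ½[4096.00 + 1.13906e+07] = 5.69736e+06.
So far: 3.01035e+07.
Correction k=1: B_{2}/2! · (f^{(1)}(15) − f^{(1)}(4)) = 1/12 · (4.55625e+06 − 6144.00) = 379176.
Partial sum through k=1: 3.04827e+07.
Correction k=2: B_{4}/4! · (f^{(3)}(15) − f^{(3)}(4)) = −1/720 · (405000 − 7680.00) = -551.833.
Partial sum through k=2: 3.04821e+07.
Correction k=3: B_{6}/6! · (f^{(5)}(15) − f^{(5)}(4)) = 1/30240 · (10800.0 − 2880.00) = 0.261905.

S_3 ≈ 3.04821e+07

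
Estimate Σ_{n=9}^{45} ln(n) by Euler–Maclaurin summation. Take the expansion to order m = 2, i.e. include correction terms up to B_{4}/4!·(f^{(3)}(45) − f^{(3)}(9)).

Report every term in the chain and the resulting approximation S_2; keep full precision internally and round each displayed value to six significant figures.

The integral term ∫_9^45 ln(x) dx = 115.525.
Boundary: ½(f(9) + f(45)) = ½(2.19722 + 3.80666) = 3.00194.
Running total after boundary: 118.527.
k=1: B_{2}/(2)! × [f^{(1)}(45) − f^{(1)}(9)] = 1/12 × (0.0222222 − 0.111111) = -0.00740741.
Running total after k=1: 118.519.
k=2: B_{4}/(4)! × [f^{(3)}(45) − f^{(3)}(9)] = −1/720 × (2.19479e-05 − 0.00274348) = 3.77991e-06.

S_2 ≈ 118.519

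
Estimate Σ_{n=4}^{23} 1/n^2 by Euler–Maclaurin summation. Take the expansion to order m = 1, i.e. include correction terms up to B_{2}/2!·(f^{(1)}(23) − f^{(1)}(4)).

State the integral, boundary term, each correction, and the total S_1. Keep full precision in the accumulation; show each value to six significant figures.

∫_4^23 1/x^2 dx evaluates to 0.206522.
½[f(4) + f(23)] = ½[0.0625000 + 0.00189036] = 0.0321952.
Integral + boundary = 0.238717.
Correction k=1: B_{2}/2! · (f^{(1)}(23) − f^{(1)}(4)) = 1/12 · (-0.000164379 − (-0.0312500)) = 0.00259047.

S_1 ≈ 0.241307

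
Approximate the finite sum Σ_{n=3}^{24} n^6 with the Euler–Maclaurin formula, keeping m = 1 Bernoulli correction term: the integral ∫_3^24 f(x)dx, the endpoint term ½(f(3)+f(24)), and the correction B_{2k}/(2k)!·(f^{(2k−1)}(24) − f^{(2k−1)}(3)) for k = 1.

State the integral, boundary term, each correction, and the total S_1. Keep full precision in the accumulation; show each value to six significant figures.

S_1 ≈ 7.54743e+08

∫_3^24 x^6 dx evaluates to 6.55210e+08.
Boundary: ½(f(3) + f(24)) = ½(729.000 + 1.91103e+08) = 9.55519e+07.
Running total after boundary: 7.50762e+08.
k=1: B_{2}/(2)! × [f^{(1)}(24) − f^{(1)}(3)] = 1/12 × (4.77757e+07 − 1458.00) = 3.98119e+06.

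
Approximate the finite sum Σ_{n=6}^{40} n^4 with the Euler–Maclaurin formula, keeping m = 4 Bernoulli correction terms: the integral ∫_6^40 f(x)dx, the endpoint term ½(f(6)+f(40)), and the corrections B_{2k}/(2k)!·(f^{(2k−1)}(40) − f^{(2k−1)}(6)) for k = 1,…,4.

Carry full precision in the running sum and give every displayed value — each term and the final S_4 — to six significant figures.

Integral: ∫_6^40 x^4 dx = 2.04784e+07.
Endpoint term: (f(6) + f(40))/2 = (1296.00 + 2.56000e+06)/2 = 1.28065e+06.
Running total after boundary: 2.17591e+07.
k=1: B_{2}/(2)! × [f^{(1)}(40) − f^{(1)}(6)] = 1/12 × (256000 − 864.000) = 21261.3.
Running total after k=1: 2.17804e+07.
k=2: B_{4}/(4)! × [f^{(3)}(40) − f^{(3)}(6)] = −1/720 × (960.000 − 144.000) = -1.13333.
Running total after k=2: 2.17804e+07.
k=3: B_{6}/(6)! × [f^{(5)}(40) − f^{(5)}(6)] = 1/30240 × (0.00000 − 0.00000) = 0.00000.
Running total after k=3: 2.17804e+07.
k=4: B_{8}/(8)! × [f^{(7)}(40) − f^{(7)}(6)] = −1/1209600 × (0.00000 − 0.00000) = 0.00000.

S_4 ≈ 2.17804e+07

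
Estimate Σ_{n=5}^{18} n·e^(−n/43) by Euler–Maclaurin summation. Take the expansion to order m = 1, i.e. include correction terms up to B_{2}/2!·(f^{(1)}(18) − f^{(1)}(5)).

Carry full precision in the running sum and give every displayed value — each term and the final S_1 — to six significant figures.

∫_5^18 x·e^(−x/43) dx evaluates to 111.588.
Endpoint term: (f(5) + f(18))/2 = (4.45113 + 11.8434)/2 = 8.14725.
So far: 119.735.
Order-1 term: 1/12 · (0.382537 − 0.786712) = -0.0336812.

S_1 ≈ 119.701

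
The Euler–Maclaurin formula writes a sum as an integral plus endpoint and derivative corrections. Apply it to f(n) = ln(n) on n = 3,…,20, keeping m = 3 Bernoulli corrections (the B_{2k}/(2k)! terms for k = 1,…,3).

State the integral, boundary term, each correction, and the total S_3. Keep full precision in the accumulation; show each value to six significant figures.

S_3 ≈ 41.6425

Integral: ∫_3^20 ln(x) dx = 39.6188.
½[f(3) + f(20)] = ½[1.09861 + 2.99573] = 2.04717.
Integral + boundary = 41.6660.
k=1: B_{2}/(2)! × [f^{(1)}(20) − f^{(1)}(3)] = 1/12 × (0.0500000 − 0.333333) = -0.0236111.
Running total after k=1: 41.6424.
k=2: B_{4}/(4)! × [f^{(3)}(20) − f^{(3)}(3)] = −1/720 × (0.000250000 − 0.0740741) = 0.000102533.
Running total after k=2: 41.6425.
k=3: B_{6}/(6)! × [f^{(5)}(20) − f^{(5)}(3)] = 1/30240 × (7.50000e-06 − 0.0987654) = -3.26580e-06.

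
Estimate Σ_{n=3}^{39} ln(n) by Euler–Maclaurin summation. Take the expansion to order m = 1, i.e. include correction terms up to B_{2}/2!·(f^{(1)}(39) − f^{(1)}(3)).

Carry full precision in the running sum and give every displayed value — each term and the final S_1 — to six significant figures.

S_1 ≈ 105.939

The integral term ∫_3^39 ln(x) dx = 103.583.
½[f(3) + f(39)] = ½[1.09861 + 3.66356] = 2.38109.
So far: 105.964.
k=1: B_{2}/(2)! × [f^{(1)}(39) − f^{(1)}(3)] = 1/12 × (0.0256410 − 0.333333) = -0.0256410.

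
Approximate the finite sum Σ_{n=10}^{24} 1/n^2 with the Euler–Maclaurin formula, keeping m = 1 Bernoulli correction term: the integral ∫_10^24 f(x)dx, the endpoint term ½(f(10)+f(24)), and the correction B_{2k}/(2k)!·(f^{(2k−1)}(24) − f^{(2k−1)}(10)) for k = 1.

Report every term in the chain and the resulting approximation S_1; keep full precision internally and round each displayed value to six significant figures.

The integral term ∫_10^24 1/x^2 dx = 0.0583333.
½[f(10) + f(24)] = ½[0.0100000 + 0.00173611] = 0.00586806.
Integral + boundary = 0.0642014.
Correction k=1: B_{2}/2! · (f^{(1)}(24) − f^{(1)}(10)) = 1/12 · (-0.000144676 − (-0.00200000)) = 0.000154610.

S_1 ≈ 0.0643560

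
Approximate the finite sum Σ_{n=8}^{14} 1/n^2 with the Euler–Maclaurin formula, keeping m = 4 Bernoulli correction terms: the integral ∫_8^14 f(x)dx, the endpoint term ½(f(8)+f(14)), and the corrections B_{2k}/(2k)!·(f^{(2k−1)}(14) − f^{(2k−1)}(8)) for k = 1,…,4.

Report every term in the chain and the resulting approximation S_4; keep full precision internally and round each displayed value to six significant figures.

S_4 ≈ 0.0641988

Integral: ∫_8^14 1/x^2 dx = 0.0535714.
Endpoint term: (f(8) + f(14))/2 = (0.0156250 + 0.00510204)/2 = 0.0103635.
Integral + boundary = 0.0639349.
Order-1 term: 1/12 · (-0.000728863 − (-0.00390625)) = 0.000264782.
Partial sum through k=1: 0.0641997.
Order-2 term: −1/720 · (-4.46243e-05 − (-0.000732422)) = -9.55274e-07.
Partial sum through k=2: 0.0641988.
Order-3 term: 1/30240 · (-6.83024e-06 − (-0.000343323)) = 1.11274e-08.
Partial sum through k=3: 0.0641988.
Order-4 term: −1/1209600 · (-1.95150e-06 − (-0.000300407)) = -2.46739e-10.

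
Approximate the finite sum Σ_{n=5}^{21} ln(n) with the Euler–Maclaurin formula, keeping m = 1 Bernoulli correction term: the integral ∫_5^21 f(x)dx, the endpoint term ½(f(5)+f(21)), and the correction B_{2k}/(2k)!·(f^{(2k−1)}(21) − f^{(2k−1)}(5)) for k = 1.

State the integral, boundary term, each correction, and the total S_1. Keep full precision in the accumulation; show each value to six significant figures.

Integral: ∫_5^21 ln(x) dx = 39.8878.
Boundary: ½(f(5) + f(21)) = ½(1.60944 + 3.04452) = 2.32698.
Integral + boundary = 42.2148.
Order-1 term: 1/12 · (0.0476190 − 0.200000) = -0.0126984.

S_1 ≈ 42.2021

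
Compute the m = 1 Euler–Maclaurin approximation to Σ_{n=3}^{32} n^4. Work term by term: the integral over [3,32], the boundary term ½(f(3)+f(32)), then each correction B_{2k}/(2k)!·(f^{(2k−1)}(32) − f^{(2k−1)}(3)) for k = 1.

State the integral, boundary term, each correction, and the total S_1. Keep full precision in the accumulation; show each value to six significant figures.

S_1 ≈ 7.24608e+06

∫_3^32 x^4 dx evaluates to 6.71084e+06.
Endpoint term: (f(3) + f(32))/2 = (81.0000 + 1.04858e+06)/2 = 524328.
So far: 7.23517e+06.
k=1: B_{2}/(2)! × [f^{(1)}(32) − f^{(1)}(3)] = 1/12 × (131072 − 108.000) = 10913.7.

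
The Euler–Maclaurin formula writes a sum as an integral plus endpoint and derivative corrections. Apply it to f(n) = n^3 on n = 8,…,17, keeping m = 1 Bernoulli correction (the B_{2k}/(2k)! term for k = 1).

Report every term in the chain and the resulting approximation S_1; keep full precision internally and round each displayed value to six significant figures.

Integral: ∫_8^17 x^3 dx = 19856.2.
½[f(8) + f(17)] = ½[512.000 + 4913.00] = 2712.50.
Running total after boundary: 22568.8.
Correction k=1: B_{2}/2! · (f^{(1)}(17) − f^{(1)}(8)) = 1/12 · (867.000 − 192.000) = 56.2500.

S_1 ≈ 22625.0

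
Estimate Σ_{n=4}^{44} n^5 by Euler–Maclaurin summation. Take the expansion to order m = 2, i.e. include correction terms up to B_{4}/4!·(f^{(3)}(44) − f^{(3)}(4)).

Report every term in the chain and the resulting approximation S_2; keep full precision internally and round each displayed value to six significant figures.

Integral: ∫_4^44 x^5 dx = 1.20938e+09.
Boundary: ½(f(4) + f(44)) = ½(1024.00 + 1.64916e+08) = 8.24586e+07.
Integral + boundary = 1.29184e+09.
Correction k=1: B_{2}/2! · (f^{(1)}(44) − f^{(1)}(4)) = 1/12 · (1.87405e+07 − 1280.00) = 1.56160e+06.
Running total after k=1: 1.29341e+09.
Correction k=2: B_{4}/4! · (f^{(3)}(44) − f^{(3)}(4)) = −1/720 · (116160 − 960.000) = -160.000.

S_2 ≈ 1.29341e+09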